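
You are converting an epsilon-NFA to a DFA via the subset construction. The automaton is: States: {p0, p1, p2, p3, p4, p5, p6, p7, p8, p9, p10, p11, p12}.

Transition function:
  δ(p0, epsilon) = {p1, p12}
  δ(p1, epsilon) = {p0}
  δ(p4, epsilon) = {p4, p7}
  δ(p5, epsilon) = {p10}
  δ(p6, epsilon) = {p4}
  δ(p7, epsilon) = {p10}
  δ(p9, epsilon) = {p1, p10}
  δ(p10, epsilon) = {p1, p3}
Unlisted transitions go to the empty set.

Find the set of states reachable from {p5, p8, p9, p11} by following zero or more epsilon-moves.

{p0, p1, p3, p5, p8, p9, p10, p11, p12}

Start with {p5, p8, p9, p11}.
From p5 via epsilon: add p10.
From p9 via epsilon: add p1.
From p1 via epsilon: add p0.
From p10 via epsilon: add p3.
From p0 via epsilon: add p12.
No new states can be added; the closed set is {p0, p1, p3, p5, p8, p9, p10, p11, p12}.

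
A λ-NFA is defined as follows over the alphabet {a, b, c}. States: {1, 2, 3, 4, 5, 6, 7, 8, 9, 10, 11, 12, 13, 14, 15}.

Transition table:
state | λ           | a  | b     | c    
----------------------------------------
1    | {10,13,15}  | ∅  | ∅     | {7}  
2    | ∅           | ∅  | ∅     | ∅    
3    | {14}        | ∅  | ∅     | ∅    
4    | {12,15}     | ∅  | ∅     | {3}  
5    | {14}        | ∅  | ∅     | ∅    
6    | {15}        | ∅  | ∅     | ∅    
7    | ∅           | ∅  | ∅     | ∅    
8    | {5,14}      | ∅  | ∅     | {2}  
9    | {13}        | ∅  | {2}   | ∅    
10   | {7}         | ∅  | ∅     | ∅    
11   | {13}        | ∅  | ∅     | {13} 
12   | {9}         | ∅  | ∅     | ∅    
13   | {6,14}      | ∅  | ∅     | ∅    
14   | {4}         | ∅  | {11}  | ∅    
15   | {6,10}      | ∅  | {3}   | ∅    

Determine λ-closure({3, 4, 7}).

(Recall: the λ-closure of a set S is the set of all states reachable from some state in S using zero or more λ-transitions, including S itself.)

Start with {3, 4, 7}.
From 3 via λ: add 14.
From 4 via λ: add 12, 15.
From 12 via λ: add 9.
From 15 via λ: add 6, 10.
From 9 via λ: add 13.
No new states can be added; the closed set is {3, 4, 6, 7, 9, 10, 12, 13, 14, 15}.

{3, 4, 6, 7, 9, 10, 12, 13, 14, 15}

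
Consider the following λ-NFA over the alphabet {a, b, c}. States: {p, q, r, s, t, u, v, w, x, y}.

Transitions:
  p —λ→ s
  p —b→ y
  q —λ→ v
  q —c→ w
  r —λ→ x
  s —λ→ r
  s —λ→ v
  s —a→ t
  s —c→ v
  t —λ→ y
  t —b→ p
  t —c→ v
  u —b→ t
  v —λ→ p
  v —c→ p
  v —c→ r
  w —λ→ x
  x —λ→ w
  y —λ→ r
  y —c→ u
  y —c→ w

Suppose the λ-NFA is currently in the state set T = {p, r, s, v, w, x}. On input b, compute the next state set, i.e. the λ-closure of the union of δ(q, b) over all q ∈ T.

{r, w, x, y}

p on b → {y}.
No b-transition from r, s, v, w, x.
Union after reading b: {y}.
Now take the λ-closure:
From y via λ: add r.
From r via λ: add x.
From x via λ: add w.
No new states can be added; the closed set is {r, w, x, y}.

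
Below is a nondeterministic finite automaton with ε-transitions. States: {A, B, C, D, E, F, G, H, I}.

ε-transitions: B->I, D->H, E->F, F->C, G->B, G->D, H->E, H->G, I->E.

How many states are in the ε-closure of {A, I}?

5

Start with {A, I}.
From I via ε: add E.
From E via ε: add F.
From F via ε: add C.
ε-closure = {A, C, E, F, I}, which has 5 states.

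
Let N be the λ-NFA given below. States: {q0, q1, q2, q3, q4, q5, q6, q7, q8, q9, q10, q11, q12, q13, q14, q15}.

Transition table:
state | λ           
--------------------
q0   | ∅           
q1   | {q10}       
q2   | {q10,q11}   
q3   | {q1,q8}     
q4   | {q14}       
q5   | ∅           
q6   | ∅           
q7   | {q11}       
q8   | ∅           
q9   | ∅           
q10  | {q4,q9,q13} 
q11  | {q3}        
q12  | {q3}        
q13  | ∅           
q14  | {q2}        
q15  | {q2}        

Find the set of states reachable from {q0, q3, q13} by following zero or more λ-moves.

{q0, q1, q2, q3, q4, q8, q9, q10, q11, q13, q14}

Start with {q0, q3, q13}.
From q3 via λ: add q1, q8.
From q1 via λ: add q10.
From q10 via λ: add q4, q9.
From q4 via λ: add q14.
From q14 via λ: add q2.
From q2 via λ: add q11.
No new states can be added; the closed set is {q0, q1, q2, q3, q4, q8, q9, q10, q11, q13, q14}.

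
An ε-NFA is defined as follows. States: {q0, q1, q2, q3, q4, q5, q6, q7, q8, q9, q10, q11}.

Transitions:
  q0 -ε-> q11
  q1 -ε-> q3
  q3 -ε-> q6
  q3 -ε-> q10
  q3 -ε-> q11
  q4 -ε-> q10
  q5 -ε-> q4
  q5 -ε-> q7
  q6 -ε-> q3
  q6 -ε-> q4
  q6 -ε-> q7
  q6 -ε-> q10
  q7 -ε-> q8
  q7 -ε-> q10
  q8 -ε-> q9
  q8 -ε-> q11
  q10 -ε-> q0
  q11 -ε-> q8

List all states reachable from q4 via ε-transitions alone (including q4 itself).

{q0, q4, q8, q9, q10, q11}

Start with {q4}.
From q4 via ε: add q10.
From q10 via ε: add q0.
From q0 via ε: add q11.
From q11 via ε: add q8.
From q8 via ε: add q9.
No new states can be added; the closed set is {q0, q4, q8, q9, q10, q11}.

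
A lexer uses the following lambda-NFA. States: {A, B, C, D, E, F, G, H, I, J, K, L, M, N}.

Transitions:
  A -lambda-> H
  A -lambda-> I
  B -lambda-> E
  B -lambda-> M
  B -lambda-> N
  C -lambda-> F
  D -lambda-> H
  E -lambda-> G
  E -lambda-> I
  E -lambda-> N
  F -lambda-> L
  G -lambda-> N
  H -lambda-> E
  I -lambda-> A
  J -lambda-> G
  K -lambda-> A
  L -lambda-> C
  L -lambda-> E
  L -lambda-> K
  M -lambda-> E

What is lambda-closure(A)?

Start with {A}.
From A via lambda: add H, I.
From H via lambda: add E.
From E via lambda: add G, N.
No new states can be added; the closed set is {A, E, G, H, I, N}.

{A, E, G, H, I, N}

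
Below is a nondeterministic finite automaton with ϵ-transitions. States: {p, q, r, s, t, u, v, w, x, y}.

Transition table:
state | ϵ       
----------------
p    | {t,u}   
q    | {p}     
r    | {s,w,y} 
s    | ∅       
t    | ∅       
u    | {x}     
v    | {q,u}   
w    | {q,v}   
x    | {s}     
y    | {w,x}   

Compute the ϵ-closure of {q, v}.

Start with {q, v}.
From q via ϵ: add p.
From v via ϵ: add u.
From p via ϵ: add t.
From u via ϵ: add x.
From x via ϵ: add s.
No new states can be added; the closed set is {p, q, s, t, u, v, x}.

{p, q, s, t, u, v, x}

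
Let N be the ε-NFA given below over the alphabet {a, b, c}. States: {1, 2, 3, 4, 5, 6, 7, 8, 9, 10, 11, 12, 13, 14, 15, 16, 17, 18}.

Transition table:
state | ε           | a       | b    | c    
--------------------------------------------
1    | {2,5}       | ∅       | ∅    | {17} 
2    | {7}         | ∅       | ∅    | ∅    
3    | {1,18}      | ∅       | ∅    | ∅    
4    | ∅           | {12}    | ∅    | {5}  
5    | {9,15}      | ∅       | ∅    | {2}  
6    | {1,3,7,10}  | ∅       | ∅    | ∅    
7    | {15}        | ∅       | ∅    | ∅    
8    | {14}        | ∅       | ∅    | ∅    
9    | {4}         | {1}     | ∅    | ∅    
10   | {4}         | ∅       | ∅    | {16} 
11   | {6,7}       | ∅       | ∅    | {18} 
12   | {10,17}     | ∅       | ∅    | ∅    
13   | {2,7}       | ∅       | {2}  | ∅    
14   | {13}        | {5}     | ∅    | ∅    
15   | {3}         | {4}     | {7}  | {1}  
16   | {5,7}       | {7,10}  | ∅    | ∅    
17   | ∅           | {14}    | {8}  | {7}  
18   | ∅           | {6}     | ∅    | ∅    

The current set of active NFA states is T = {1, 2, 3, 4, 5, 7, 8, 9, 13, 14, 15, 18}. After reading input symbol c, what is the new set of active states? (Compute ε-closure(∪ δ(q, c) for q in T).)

1 on c → {17}.
4 on c → {5}.
5 on c → {2}.
15 on c → {1}.
No c-transition from 2, 3, 7, 8, 9, 13, 14, 18.
Union after reading c: {1, 2, 5, 17}.
Now take the ε-closure:
From 2 via ε: add 7.
From 5 via ε: add 9, 15.
From 9 via ε: add 4.
From 15 via ε: add 3.
From 3 via ε: add 18.
No new states can be added; the closed set is {1, 2, 3, 4, 5, 7, 9, 15, 17, 18}.

{1, 2, 3, 4, 5, 7, 9, 15, 17, 18}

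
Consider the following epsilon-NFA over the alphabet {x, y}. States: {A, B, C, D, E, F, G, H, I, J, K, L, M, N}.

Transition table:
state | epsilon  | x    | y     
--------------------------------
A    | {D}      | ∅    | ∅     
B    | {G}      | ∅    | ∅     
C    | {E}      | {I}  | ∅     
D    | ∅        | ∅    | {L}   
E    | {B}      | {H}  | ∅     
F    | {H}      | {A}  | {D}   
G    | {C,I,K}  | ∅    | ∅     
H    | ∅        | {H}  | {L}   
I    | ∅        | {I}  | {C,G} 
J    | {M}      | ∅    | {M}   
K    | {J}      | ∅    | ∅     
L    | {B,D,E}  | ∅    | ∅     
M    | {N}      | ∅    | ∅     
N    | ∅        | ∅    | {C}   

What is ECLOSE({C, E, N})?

{B, C, E, G, I, J, K, M, N}

Start with {C, E, N}.
From E via epsilon: add B.
From B via epsilon: add G.
From G via epsilon: add I, K.
From K via epsilon: add J.
From J via epsilon: add M.
No new states can be added; the closed set is {B, C, E, G, I, J, K, M, N}.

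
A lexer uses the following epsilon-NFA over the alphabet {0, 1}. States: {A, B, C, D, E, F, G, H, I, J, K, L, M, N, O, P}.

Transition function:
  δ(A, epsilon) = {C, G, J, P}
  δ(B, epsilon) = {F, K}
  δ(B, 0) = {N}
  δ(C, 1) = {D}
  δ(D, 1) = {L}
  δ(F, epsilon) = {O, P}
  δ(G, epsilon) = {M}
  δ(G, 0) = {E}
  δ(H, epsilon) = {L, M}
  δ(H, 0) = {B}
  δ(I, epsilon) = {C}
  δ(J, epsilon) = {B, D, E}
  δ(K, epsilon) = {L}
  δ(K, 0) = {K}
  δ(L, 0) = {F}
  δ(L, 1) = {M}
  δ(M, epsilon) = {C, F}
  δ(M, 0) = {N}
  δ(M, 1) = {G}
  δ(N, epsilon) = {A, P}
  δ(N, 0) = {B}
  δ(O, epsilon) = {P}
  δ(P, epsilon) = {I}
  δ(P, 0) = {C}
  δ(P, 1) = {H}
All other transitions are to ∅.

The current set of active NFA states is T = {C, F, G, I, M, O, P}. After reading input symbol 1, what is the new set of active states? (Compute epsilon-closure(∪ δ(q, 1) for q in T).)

C on 1 → {D}.
M on 1 → {G}.
P on 1 → {H}.
No 1-transition from F, G, I, O.
Union after reading 1: {D, G, H}.
Now take the epsilon-closure:
From G via epsilon: add M.
From H via epsilon: add L.
From M via epsilon: add C, F.
From F via epsilon: add O, P.
From P via epsilon: add I.
No new states can be added; the closed set is {C, D, F, G, H, I, L, M, O, P}.

{C, D, F, G, H, I, L, M, O, P}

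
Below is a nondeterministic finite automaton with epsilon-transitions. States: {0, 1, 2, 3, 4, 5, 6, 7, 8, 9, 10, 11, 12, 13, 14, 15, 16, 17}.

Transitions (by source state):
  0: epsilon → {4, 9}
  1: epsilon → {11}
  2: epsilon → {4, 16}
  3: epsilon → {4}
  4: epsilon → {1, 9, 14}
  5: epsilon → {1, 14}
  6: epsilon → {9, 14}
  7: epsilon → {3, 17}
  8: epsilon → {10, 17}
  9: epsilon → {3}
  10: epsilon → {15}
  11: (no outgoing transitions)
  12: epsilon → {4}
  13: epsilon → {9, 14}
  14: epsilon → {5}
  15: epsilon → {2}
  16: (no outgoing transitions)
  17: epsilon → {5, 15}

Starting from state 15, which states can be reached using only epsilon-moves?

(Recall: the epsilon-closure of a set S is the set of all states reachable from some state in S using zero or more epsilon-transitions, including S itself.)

{1, 2, 3, 4, 5, 9, 11, 14, 15, 16}

Start with {15}.
From 15 via epsilon: add 2.
From 2 via epsilon: add 4, 16.
From 4 via epsilon: add 1, 9, 14.
From 1 via epsilon: add 11.
From 9 via epsilon: add 3.
From 14 via epsilon: add 5.
No new states can be added; the closed set is {1, 2, 3, 4, 5, 9, 11, 14, 15, 16}.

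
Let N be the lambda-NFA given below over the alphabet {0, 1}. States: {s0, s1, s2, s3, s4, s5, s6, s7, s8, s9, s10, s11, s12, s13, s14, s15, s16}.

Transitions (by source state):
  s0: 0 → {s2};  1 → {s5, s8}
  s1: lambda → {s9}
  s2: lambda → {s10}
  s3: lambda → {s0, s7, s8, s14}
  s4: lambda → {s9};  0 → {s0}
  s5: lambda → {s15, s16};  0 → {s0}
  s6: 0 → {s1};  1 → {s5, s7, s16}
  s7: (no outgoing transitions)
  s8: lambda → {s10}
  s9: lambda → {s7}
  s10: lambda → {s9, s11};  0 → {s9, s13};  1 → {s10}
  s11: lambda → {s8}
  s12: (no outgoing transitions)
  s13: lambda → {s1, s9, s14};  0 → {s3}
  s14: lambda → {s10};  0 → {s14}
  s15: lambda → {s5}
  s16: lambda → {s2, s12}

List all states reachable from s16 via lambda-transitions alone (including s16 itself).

{s2, s7, s8, s9, s10, s11, s12, s16}

Start with {s16}.
From s16 via lambda: add s2, s12.
From s2 via lambda: add s10.
From s10 via lambda: add s9, s11.
From s9 via lambda: add s7.
From s11 via lambda: add s8.
No new states can be added; the closed set is {s2, s7, s8, s9, s10, s11, s12, s16}.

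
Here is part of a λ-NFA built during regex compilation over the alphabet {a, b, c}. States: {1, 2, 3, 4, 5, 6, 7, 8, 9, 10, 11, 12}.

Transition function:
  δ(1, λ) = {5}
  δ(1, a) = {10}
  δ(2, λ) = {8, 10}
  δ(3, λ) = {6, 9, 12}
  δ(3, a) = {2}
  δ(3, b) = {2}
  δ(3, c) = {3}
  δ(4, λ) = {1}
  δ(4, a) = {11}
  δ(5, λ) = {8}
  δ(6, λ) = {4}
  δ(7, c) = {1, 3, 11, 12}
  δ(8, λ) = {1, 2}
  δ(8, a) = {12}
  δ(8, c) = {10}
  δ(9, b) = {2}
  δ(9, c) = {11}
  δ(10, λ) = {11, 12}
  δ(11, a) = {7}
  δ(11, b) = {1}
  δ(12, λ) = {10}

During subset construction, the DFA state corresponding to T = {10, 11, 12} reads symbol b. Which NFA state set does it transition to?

11 on b → {1}.
No b-transition from 10, 12.
Union after reading b: {1}.
Now take the λ-closure:
From 1 via λ: add 5.
From 5 via λ: add 8.
From 8 via λ: add 2.
From 2 via λ: add 10.
From 10 via λ: add 11, 12.
No new states can be added; the closed set is {1, 2, 5, 8, 10, 11, 12}.

{1, 2, 5, 8, 10, 11, 12}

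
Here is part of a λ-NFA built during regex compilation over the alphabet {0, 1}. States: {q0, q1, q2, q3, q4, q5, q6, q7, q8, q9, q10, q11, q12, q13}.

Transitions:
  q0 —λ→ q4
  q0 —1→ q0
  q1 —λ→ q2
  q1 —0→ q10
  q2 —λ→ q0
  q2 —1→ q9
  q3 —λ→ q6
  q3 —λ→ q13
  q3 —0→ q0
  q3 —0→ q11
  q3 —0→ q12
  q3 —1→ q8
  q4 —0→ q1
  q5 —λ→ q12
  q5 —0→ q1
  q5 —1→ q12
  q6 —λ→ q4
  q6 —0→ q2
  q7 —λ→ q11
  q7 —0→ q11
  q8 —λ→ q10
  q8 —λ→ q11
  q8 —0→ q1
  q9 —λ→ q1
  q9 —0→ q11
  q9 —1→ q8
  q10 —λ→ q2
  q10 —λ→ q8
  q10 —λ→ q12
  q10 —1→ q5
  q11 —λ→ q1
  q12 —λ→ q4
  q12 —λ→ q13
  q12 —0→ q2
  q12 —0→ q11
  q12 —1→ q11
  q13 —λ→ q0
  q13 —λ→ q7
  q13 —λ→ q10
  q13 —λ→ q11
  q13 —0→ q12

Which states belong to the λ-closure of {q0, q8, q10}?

{q0, q1, q2, q4, q7, q8, q10, q11, q12, q13}

Start with {q0, q8, q10}.
From q0 via λ: add q4.
From q8 via λ: add q11.
From q10 via λ: add q2, q12.
From q11 via λ: add q1.
From q12 via λ: add q13.
From q13 via λ: add q7.
No new states can be added; the closed set is {q0, q1, q2, q4, q7, q8, q10, q11, q12, q13}.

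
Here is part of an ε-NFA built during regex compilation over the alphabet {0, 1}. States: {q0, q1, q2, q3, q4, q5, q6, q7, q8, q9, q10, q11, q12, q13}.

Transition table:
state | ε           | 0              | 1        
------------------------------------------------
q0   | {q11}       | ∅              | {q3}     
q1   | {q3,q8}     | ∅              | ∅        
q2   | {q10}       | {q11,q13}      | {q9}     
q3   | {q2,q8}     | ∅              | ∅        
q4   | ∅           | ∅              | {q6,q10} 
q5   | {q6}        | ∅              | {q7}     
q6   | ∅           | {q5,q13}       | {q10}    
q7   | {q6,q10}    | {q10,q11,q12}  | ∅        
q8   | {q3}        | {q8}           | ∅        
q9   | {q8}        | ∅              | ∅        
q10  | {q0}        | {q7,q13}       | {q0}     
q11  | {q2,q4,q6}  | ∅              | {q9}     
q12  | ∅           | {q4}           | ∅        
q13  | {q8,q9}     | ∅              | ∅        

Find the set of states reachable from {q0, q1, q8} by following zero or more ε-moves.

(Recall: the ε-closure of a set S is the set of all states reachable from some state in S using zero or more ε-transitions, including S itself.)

Start with {q0, q1, q8}.
From q0 via ε: add q11.
From q1 via ε: add q3.
From q3 via ε: add q2.
From q11 via ε: add q4, q6.
From q2 via ε: add q10.
No new states can be added; the closed set is {q0, q1, q2, q3, q4, q6, q8, q10, q11}.

{q0, q1, q2, q3, q4, q6, q8, q10, q11}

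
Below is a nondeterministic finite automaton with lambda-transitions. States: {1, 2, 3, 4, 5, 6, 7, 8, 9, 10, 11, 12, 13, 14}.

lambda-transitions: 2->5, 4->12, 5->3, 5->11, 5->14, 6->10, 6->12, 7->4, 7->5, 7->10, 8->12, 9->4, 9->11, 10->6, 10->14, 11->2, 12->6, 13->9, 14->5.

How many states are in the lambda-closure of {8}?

Start with {8}.
From 8 via lambda: add 12.
From 12 via lambda: add 6.
From 6 via lambda: add 10.
From 10 via lambda: add 14.
From 14 via lambda: add 5.
From 5 via lambda: add 3, 11.
From 11 via lambda: add 2.
lambda-closure = {2, 3, 5, 6, 8, 10, 11, 12, 14}, which has 9 states.

9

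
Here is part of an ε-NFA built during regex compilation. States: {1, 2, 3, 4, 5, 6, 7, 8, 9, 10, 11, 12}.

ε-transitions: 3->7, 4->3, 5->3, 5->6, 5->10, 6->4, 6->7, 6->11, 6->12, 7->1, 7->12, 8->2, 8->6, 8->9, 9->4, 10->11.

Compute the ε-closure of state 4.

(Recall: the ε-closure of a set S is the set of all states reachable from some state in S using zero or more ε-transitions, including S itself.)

Start with {4}.
From 4 via ε: add 3.
From 3 via ε: add 7.
From 7 via ε: add 1, 12.
No new states can be added; the closed set is {1, 3, 4, 7, 12}.

{1, 3, 4, 7, 12}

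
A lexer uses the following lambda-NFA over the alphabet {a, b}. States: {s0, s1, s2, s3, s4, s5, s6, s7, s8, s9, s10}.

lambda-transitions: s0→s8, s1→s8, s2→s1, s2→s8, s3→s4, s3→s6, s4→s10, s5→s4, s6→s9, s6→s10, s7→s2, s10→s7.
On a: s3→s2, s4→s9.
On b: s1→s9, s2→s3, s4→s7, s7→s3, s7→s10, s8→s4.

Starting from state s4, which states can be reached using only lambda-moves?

Start with {s4}.
From s4 via lambda: add s10.
From s10 via lambda: add s7.
From s7 via lambda: add s2.
From s2 via lambda: add s1, s8.
No new states can be added; the closed set is {s1, s2, s4, s7, s8, s10}.

{s1, s2, s4, s7, s8, s10}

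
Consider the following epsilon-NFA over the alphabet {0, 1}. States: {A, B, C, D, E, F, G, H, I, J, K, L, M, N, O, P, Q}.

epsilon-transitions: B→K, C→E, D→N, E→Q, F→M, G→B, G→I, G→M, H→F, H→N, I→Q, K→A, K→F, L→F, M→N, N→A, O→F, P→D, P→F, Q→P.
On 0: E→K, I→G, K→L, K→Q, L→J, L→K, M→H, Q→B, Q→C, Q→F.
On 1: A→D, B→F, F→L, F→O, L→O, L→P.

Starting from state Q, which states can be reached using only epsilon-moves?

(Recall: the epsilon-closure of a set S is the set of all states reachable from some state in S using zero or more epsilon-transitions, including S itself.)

Start with {Q}.
From Q via epsilon: add P.
From P via epsilon: add D, F.
From D via epsilon: add N.
From F via epsilon: add M.
From N via epsilon: add A.
No new states can be added; the closed set is {A, D, F, M, N, P, Q}.

{A, D, F, M, N, P, Q}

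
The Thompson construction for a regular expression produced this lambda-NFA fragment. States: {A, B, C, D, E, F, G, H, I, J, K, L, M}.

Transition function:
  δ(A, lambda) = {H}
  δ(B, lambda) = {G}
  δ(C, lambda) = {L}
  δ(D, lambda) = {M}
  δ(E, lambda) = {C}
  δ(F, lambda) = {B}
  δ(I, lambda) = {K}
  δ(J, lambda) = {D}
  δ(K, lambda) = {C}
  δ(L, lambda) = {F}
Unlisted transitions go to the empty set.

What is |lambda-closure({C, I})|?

7

Start with {C, I}.
From C via lambda: add L.
From I via lambda: add K.
From L via lambda: add F.
From F via lambda: add B.
From B via lambda: add G.
lambda-closure = {B, C, F, G, I, K, L}, which has 7 states.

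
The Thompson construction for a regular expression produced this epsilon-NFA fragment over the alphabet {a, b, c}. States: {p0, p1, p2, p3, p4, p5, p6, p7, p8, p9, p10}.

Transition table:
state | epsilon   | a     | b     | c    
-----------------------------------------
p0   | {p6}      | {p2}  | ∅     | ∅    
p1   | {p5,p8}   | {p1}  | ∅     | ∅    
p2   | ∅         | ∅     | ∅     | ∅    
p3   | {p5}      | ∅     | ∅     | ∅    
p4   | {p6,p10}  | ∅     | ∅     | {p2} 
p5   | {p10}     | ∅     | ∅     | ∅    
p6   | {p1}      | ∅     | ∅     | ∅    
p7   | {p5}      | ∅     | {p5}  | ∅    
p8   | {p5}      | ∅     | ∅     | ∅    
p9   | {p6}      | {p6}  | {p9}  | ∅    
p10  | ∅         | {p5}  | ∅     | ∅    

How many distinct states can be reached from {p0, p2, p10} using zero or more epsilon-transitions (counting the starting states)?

7

Start with {p0, p2, p10}.
From p0 via epsilon: add p6.
From p6 via epsilon: add p1.
From p1 via epsilon: add p5, p8.
epsilon-closure = {p0, p1, p2, p5, p6, p8, p10}, which has 7 states.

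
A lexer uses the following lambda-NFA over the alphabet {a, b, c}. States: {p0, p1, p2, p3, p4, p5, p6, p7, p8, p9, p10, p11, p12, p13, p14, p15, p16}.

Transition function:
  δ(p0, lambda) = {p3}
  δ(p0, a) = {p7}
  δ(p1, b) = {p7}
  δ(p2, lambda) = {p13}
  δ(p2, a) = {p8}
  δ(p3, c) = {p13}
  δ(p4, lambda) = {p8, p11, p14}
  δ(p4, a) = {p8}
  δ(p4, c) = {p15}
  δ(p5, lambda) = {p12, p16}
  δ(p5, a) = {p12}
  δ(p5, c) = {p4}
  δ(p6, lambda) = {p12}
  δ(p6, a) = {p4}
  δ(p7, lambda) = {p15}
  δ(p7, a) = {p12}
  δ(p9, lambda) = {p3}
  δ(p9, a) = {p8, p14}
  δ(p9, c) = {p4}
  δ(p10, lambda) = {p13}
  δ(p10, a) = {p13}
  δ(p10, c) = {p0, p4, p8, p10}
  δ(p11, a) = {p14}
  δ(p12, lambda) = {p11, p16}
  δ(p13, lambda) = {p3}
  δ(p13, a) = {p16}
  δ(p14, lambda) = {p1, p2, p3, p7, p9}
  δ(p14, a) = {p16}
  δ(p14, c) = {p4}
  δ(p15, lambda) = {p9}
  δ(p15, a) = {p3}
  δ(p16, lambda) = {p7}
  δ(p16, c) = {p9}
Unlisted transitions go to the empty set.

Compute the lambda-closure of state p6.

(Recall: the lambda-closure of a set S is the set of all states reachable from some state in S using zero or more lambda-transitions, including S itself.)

Start with {p6}.
From p6 via lambda: add p12.
From p12 via lambda: add p11, p16.
From p16 via lambda: add p7.
From p7 via lambda: add p15.
From p15 via lambda: add p9.
From p9 via lambda: add p3.
No new states can be added; the closed set is {p3, p6, p7, p9, p11, p12, p15, p16}.

{p3, p6, p7, p9, p11, p12, p15, p16}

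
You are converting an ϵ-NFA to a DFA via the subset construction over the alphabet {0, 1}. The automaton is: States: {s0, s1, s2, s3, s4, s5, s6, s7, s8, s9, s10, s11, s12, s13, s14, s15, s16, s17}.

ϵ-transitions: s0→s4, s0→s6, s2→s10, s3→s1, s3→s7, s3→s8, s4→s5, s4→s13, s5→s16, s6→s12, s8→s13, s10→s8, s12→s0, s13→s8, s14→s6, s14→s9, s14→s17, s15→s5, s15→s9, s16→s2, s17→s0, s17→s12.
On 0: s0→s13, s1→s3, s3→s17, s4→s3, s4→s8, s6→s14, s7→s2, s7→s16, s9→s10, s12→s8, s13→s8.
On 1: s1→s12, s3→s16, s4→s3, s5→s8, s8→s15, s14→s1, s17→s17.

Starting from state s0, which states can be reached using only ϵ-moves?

Start with {s0}.
From s0 via ϵ: add s4, s6.
From s4 via ϵ: add s5, s13.
From s6 via ϵ: add s12.
From s5 via ϵ: add s16.
From s13 via ϵ: add s8.
From s16 via ϵ: add s2.
From s2 via ϵ: add s10.
No new states can be added; the closed set is {s0, s2, s4, s5, s6, s8, s10, s12, s13, s16}.

{s0, s2, s4, s5, s6, s8, s10, s12, s13, s16}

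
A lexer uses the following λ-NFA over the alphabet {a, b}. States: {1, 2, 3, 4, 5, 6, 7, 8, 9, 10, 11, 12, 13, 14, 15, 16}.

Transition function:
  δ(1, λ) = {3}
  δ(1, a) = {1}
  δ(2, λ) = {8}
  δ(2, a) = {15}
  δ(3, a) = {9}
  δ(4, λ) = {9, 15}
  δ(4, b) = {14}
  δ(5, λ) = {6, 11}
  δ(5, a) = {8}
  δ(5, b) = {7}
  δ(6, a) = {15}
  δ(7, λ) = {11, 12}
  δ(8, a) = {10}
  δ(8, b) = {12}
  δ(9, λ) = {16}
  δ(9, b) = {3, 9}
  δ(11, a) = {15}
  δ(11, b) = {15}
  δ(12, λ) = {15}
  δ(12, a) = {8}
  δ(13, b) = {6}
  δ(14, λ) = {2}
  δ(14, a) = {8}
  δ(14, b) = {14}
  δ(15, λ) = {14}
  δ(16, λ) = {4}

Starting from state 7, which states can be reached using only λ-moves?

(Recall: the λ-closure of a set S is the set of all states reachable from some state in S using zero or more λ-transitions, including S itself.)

{2, 7, 8, 11, 12, 14, 15}

Start with {7}.
From 7 via λ: add 11, 12.
From 12 via λ: add 15.
From 15 via λ: add 14.
From 14 via λ: add 2.
From 2 via λ: add 8.
No new states can be added; the closed set is {2, 7, 8, 11, 12, 14, 15}.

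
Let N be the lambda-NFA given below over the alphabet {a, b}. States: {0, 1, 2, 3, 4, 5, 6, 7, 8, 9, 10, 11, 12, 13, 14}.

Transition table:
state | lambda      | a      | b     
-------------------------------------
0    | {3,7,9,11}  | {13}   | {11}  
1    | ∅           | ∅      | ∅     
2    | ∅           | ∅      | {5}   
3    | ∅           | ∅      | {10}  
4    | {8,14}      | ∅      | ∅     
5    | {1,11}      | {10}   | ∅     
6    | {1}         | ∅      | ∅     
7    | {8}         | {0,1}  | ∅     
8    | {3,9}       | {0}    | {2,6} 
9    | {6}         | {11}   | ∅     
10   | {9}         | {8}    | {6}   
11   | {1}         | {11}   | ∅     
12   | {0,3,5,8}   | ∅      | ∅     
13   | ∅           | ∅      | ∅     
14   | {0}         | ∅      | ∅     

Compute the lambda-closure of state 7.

Start with {7}.
From 7 via lambda: add 8.
From 8 via lambda: add 3, 9.
From 9 via lambda: add 6.
From 6 via lambda: add 1.
No new states can be added; the closed set is {1, 3, 6, 7, 8, 9}.

{1, 3, 6, 7, 8, 9}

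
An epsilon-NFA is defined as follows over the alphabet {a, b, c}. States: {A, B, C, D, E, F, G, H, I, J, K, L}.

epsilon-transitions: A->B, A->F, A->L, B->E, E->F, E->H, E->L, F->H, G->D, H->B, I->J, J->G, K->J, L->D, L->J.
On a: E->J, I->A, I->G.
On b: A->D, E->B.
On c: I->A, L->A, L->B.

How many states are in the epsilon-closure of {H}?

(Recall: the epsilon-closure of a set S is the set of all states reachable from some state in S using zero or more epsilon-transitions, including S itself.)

Start with {H}.
From H via epsilon: add B.
From B via epsilon: add E.
From E via epsilon: add F, L.
From L via epsilon: add D, J.
From J via epsilon: add G.
epsilon-closure = {B, D, E, F, G, H, J, L}, which has 8 states.

8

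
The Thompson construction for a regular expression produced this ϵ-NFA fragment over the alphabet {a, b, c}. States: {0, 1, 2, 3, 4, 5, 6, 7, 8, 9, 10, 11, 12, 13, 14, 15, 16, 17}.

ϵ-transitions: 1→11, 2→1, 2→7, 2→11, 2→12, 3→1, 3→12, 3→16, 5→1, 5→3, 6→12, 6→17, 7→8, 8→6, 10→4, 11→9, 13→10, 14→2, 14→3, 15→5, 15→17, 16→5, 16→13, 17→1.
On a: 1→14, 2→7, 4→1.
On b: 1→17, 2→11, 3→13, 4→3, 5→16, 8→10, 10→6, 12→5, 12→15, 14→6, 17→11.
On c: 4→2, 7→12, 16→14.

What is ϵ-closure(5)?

{1, 3, 4, 5, 9, 10, 11, 12, 13, 16}

Start with {5}.
From 5 via ϵ: add 1, 3.
From 1 via ϵ: add 11.
From 3 via ϵ: add 12, 16.
From 11 via ϵ: add 9.
From 16 via ϵ: add 13.
From 13 via ϵ: add 10.
From 10 via ϵ: add 4.
No new states can be added; the closed set is {1, 3, 4, 5, 9, 10, 11, 12, 13, 16}.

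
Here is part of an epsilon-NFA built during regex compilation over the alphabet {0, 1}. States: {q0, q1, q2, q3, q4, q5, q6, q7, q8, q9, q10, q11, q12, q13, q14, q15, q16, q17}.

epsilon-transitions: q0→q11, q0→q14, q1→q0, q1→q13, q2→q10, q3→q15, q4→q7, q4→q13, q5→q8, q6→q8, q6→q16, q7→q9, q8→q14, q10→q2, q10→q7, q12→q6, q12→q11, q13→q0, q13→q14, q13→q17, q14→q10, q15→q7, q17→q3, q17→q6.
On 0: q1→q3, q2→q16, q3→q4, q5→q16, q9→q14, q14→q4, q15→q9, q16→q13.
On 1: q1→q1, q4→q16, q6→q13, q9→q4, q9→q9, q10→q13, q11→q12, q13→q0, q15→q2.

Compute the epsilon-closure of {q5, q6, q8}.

{q2, q5, q6, q7, q8, q9, q10, q14, q16}

Start with {q5, q6, q8}.
From q6 via epsilon: add q16.
From q8 via epsilon: add q14.
From q14 via epsilon: add q10.
From q10 via epsilon: add q2, q7.
From q7 via epsilon: add q9.
No new states can be added; the closed set is {q2, q5, q6, q7, q8, q9, q10, q14, q16}.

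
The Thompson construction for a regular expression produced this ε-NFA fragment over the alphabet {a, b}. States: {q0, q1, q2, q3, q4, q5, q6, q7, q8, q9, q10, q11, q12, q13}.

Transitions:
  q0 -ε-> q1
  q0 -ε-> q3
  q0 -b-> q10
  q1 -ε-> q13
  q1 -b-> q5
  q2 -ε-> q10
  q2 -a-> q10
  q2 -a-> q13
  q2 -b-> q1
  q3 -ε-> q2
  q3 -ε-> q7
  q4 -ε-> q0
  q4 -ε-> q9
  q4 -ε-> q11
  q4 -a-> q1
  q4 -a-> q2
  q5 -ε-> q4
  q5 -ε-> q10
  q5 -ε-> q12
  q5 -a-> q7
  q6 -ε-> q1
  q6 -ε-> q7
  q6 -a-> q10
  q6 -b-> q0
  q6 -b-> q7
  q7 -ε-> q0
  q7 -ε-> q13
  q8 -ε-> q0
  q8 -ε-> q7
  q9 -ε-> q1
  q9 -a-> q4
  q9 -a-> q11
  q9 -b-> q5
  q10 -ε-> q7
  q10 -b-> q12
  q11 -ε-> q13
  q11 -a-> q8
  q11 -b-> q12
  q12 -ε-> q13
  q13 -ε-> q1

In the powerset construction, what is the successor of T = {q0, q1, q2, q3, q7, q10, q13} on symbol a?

q2 on a → {q10, q13}.
No a-transition from q0, q1, q3, q7, q10, q13.
Union after reading a: {q10, q13}.
Now take the ε-closure:
From q10 via ε: add q7.
From q13 via ε: add q1.
From q7 via ε: add q0.
From q0 via ε: add q3.
From q3 via ε: add q2.
No new states can be added; the closed set is {q0, q1, q2, q3, q7, q10, q13}.

{q0, q1, q2, q3, q7, q10, q13}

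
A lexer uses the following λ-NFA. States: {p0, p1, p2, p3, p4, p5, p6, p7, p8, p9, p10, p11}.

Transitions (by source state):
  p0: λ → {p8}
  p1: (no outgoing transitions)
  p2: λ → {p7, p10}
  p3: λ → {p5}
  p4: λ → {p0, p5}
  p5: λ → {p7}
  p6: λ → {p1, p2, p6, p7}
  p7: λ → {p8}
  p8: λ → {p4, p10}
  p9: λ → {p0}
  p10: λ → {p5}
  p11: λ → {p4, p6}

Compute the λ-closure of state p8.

Start with {p8}.
From p8 via λ: add p4, p10.
From p4 via λ: add p0, p5.
From p5 via λ: add p7.
No new states can be added; the closed set is {p0, p4, p5, p7, p8, p10}.

{p0, p4, p5, p7, p8, p10}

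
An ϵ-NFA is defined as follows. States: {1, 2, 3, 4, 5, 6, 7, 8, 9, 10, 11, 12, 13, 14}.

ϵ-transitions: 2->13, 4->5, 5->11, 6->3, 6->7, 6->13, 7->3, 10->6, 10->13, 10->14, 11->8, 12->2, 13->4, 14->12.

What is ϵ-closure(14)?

{2, 4, 5, 8, 11, 12, 13, 14}

Start with {14}.
From 14 via ϵ: add 12.
From 12 via ϵ: add 2.
From 2 via ϵ: add 13.
From 13 via ϵ: add 4.
From 4 via ϵ: add 5.
From 5 via ϵ: add 11.
From 11 via ϵ: add 8.
No new states can be added; the closed set is {2, 4, 5, 8, 11, 12, 13, 14}.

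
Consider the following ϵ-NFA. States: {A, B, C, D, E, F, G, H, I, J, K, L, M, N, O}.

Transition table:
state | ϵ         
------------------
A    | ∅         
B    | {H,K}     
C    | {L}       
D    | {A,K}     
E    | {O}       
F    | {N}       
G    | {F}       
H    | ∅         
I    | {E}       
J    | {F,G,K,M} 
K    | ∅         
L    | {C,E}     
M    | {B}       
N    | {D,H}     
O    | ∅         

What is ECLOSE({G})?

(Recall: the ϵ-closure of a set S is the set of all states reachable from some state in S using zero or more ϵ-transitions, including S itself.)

{A, D, F, G, H, K, N}

Start with {G}.
From G via ϵ: add F.
From F via ϵ: add N.
From N via ϵ: add D, H.
From D via ϵ: add A, K.
No new states can be added; the closed set is {A, D, F, G, H, K, N}.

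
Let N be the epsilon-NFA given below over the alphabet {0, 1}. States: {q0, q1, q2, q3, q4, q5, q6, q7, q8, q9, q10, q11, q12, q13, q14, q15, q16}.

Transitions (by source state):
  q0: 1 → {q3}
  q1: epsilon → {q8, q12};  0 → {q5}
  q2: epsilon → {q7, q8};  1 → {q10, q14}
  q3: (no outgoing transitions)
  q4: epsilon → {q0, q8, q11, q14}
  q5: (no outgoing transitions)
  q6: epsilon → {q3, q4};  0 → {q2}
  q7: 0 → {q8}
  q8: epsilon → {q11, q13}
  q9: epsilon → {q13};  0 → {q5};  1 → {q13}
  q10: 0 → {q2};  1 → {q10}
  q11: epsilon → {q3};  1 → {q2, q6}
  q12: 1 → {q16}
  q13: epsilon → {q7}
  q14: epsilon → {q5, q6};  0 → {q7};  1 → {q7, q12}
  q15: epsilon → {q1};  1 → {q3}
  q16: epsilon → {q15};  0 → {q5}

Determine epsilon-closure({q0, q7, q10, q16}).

Start with {q0, q7, q10, q16}.
From q16 via epsilon: add q15.
From q15 via epsilon: add q1.
From q1 via epsilon: add q8, q12.
From q8 via epsilon: add q11, q13.
From q11 via epsilon: add q3.
No new states can be added; the closed set is {q0, q1, q3, q7, q8, q10, q11, q12, q13, q15, q16}.

{q0, q1, q3, q7, q8, q10, q11, q12, q13, q15, q16}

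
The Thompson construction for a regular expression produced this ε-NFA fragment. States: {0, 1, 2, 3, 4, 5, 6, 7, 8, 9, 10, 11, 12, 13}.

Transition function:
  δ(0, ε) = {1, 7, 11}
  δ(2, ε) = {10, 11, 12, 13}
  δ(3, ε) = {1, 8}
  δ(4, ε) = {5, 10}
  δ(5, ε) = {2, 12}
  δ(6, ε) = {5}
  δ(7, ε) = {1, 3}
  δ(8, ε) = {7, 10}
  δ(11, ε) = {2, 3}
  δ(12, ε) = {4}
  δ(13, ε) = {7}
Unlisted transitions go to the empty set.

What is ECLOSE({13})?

Start with {13}.
From 13 via ε: add 7.
From 7 via ε: add 1, 3.
From 3 via ε: add 8.
From 8 via ε: add 10.
No new states can be added; the closed set is {1, 3, 7, 8, 10, 13}.

{1, 3, 7, 8, 10, 13}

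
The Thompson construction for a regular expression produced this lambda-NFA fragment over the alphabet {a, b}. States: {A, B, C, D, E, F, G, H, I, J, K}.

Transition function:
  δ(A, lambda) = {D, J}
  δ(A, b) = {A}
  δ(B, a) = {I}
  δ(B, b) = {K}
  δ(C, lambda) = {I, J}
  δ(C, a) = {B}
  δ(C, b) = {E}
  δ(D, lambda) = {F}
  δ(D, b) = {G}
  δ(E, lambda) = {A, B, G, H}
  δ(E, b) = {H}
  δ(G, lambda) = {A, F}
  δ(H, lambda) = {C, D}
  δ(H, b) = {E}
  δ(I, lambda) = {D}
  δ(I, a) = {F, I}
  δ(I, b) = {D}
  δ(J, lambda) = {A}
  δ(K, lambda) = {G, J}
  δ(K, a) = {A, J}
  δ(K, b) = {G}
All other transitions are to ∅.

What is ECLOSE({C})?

{A, C, D, F, I, J}

Start with {C}.
From C via lambda: add I, J.
From I via lambda: add D.
From J via lambda: add A.
From D via lambda: add F.
No new states can be added; the closed set is {A, C, D, F, I, J}.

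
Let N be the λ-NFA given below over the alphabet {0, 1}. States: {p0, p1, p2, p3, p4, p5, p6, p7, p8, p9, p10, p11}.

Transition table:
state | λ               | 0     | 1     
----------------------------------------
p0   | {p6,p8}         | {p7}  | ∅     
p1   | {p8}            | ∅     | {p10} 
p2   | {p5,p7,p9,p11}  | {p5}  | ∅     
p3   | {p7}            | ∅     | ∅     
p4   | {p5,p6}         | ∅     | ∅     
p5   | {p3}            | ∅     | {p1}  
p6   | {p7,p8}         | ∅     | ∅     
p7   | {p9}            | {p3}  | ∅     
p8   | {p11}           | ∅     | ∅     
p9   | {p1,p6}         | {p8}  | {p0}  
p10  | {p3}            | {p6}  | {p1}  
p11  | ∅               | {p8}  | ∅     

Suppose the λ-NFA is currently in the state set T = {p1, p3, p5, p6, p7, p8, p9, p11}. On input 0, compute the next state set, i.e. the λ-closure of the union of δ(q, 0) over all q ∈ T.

{p1, p3, p6, p7, p8, p9, p11}

p7 on 0 → {p3}.
p9 on 0 → {p8}.
p11 on 0 → {p8}.
No 0-transition from p1, p3, p5, p6, p8.
Union after reading 0: {p3, p8}.
Now take the λ-closure:
From p3 via λ: add p7.
From p8 via λ: add p11.
From p7 via λ: add p9.
From p9 via λ: add p1, p6.
No new states can be added; the closed set is {p1, p3, p6, p7, p8, p9, p11}.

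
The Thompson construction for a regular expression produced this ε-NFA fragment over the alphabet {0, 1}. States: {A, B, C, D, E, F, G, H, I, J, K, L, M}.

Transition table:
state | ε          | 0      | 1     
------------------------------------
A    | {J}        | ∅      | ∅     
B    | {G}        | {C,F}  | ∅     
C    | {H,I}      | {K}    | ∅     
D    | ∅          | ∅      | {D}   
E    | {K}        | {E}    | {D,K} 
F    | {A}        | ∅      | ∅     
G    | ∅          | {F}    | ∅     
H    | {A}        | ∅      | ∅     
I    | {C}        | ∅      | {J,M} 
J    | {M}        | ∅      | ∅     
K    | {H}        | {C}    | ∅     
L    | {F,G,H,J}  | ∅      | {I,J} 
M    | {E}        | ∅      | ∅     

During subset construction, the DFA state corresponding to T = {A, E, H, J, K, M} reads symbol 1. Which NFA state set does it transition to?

E on 1 → {D, K}.
No 1-transition from A, H, J, K, M.
Union after reading 1: {D, K}.
Now take the ε-closure:
From K via ε: add H.
From H via ε: add A.
From A via ε: add J.
From J via ε: add M.
From M via ε: add E.
No new states can be added; the closed set is {A, D, E, H, J, K, M}.

{A, D, E, H, J, K, M}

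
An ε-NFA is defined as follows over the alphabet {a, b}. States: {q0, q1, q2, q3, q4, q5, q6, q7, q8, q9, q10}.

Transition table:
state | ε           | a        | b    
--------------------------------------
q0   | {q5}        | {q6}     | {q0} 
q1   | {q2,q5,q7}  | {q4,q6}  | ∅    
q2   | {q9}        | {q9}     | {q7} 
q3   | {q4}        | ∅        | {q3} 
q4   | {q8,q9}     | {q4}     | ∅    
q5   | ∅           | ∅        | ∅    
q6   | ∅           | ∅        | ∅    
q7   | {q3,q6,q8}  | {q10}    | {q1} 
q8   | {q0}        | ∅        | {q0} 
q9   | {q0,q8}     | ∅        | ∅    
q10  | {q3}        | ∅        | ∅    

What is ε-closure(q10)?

{q0, q3, q4, q5, q8, q9, q10}

Start with {q10}.
From q10 via ε: add q3.
From q3 via ε: add q4.
From q4 via ε: add q8, q9.
From q8 via ε: add q0.
From q0 via ε: add q5.
No new states can be added; the closed set is {q0, q3, q4, q5, q8, q9, q10}.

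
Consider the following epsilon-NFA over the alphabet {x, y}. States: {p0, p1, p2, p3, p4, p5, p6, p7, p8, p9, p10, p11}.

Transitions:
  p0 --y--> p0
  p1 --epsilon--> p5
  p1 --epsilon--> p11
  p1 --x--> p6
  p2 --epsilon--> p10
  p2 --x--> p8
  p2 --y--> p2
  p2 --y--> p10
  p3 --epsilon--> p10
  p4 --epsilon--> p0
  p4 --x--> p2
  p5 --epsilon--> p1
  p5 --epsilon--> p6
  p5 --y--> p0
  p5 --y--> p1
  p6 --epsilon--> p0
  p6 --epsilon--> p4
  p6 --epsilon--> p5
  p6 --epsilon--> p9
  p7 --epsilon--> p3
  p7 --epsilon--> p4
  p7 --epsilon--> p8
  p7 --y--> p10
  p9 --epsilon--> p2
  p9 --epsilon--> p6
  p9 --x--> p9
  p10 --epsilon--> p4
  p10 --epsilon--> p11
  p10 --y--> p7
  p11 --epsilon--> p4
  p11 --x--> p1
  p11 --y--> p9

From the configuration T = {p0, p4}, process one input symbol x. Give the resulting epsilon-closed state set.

{p0, p2, p4, p10, p11}

p4 on x → {p2}.
No x-transition from p0.
Union after reading x: {p2}.
Now take the epsilon-closure:
From p2 via epsilon: add p10.
From p10 via epsilon: add p4, p11.
From p4 via epsilon: add p0.
No new states can be added; the closed set is {p0, p2, p4, p10, p11}.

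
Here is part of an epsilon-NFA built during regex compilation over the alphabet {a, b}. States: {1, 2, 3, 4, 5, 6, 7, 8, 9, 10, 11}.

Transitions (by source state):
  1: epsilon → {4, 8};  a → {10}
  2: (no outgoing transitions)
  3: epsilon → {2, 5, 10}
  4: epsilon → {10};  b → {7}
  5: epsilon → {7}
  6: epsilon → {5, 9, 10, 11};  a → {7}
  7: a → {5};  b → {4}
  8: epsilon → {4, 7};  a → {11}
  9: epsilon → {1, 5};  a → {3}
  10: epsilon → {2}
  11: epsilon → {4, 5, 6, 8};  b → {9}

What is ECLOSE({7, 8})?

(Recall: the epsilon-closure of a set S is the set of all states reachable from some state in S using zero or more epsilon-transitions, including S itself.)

{2, 4, 7, 8, 10}

Start with {7, 8}.
From 8 via epsilon: add 4.
From 4 via epsilon: add 10.
From 10 via epsilon: add 2.
No new states can be added; the closed set is {2, 4, 7, 8, 10}.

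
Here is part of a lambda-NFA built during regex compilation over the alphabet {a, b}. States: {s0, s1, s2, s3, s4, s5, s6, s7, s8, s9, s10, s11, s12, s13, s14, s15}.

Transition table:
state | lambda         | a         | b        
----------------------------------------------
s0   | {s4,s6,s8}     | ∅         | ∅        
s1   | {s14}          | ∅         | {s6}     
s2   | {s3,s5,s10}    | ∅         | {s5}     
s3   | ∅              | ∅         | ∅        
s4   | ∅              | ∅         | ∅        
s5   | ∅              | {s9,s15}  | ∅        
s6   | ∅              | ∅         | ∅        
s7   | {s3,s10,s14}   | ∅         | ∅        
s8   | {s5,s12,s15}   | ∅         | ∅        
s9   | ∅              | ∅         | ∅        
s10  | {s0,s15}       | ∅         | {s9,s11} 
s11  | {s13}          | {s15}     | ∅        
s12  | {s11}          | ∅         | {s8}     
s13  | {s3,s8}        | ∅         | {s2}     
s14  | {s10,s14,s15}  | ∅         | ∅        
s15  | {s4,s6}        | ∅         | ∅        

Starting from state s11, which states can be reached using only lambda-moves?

Start with {s11}.
From s11 via lambda: add s13.
From s13 via lambda: add s3, s8.
From s8 via lambda: add s5, s12, s15.
From s15 via lambda: add s4, s6.
No new states can be added; the closed set is {s3, s4, s5, s6, s8, s11, s12, s13, s15}.

{s3, s4, s5, s6, s8, s11, s12, s13, s15}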